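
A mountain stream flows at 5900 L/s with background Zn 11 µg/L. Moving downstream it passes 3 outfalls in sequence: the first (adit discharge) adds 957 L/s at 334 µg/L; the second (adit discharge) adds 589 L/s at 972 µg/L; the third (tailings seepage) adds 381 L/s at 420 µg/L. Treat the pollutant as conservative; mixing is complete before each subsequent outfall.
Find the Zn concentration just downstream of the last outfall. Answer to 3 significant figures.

Below outfall 1: Q → 6857 L/s, C = (5900·11.00 + 957.0·334.0)/6857 = 56.08 µg/L.
Below outfall 2: Q → 7446 L/s, C = (6857·56.08 + 589.0·972.0)/7446 = 128.5 µg/L.
Below outfall 3: Q → 7827 L/s, C = (7446·128.5 + 381.0·420.0)/7827 = 142.7 µg/L.

143 µg/L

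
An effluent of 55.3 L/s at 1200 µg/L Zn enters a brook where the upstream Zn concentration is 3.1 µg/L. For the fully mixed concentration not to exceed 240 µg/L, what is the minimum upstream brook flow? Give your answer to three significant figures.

224 L/s

Set C_mix = 240: (Q·3.100 + 55.30·1200) / (Q + 55.30) = 240
→ Q = 55.30·(1200 − 240)/(240 − 3.100) = 224.1 L/s.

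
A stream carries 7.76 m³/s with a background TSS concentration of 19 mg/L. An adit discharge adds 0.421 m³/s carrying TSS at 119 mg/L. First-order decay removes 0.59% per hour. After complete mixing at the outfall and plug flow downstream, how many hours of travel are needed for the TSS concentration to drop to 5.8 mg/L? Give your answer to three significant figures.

241 h

Flow-weighted average: C = (7.760·19.00 + 0.4210·119.0) / 8.181 = 197.5/8.181 = 24.15 mg/L.
0.59%/h lost → k = −ln(1 − 0.0059) = 0.005917 h⁻¹.
24.15·exp(−k·t) = 5.8 → t = ln(24.15/5.8)/k = 867700 s = 241.0 h.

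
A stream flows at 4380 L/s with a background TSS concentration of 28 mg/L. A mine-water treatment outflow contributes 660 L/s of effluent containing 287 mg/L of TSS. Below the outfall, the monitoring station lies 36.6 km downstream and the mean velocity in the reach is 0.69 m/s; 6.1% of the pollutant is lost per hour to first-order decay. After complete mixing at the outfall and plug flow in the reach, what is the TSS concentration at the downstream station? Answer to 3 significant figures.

Mass balance: C = (4380·28.00 + 660.0·287.0) / 5040 = 312100/5040 = 61.92 mg/L.
Travel time t = 36.6·1000 / 0.69 = 53040 s = 14.73 h.
6.1%/h lost → k = −ln(1 − 0.061) = 0.06294 h⁻¹.
First-order decay: C = 61.92·exp(−k·t) = 61.92·0.3956 = 24.49 mg/L.

24.5 mg/L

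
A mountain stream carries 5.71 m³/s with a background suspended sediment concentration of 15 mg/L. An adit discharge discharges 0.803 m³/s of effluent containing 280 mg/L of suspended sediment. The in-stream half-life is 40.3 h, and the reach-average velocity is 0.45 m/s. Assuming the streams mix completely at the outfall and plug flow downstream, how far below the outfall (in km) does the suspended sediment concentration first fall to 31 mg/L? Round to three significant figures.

After mixing, C = (5.710·15.00 + 0.8030·280.0) / 6.513 = 310.5/6.513 = 47.67 mg/L.
Half-life 40.3 h → k = ln 2 / 40.3 = 0.01720 h⁻¹ = 0.4128 d⁻¹.
Set 47.67·exp(−k·t) = 31 → t = ln(47.67/31)/k = 90080 s = 25.02 h.
Distance = v·t = 0.45·90080 = 40540 m = 40.54 km.

40.5 km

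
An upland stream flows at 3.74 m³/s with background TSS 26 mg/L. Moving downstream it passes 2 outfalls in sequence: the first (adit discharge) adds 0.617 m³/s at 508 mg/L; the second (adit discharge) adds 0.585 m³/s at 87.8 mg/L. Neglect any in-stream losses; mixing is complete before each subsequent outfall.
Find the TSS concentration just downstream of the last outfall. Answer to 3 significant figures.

93.5 mg/L

Below outfall 1: Q → 4.357 m³/s, C = (3.740·26.00 + 0.6170·508.0)/4.357 = 94.26 mg/L.
Below outfall 2: Q → 4.942 m³/s, C = (4.357·94.26 + 0.5850·87.80)/4.942 = 93.49 mg/L.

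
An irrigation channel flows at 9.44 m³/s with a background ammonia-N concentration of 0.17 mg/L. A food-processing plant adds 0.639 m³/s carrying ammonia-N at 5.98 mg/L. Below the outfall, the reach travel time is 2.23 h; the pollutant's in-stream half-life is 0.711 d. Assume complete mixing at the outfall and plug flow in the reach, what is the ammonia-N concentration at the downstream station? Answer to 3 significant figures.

0.492 mg/L

After mixing, C = (9.440·0.1700 + 0.6390·5.980) / 10.08 = 5.426/10.08 = 0.5383 mg/L.
Half-life 0.711 d → k = ln 2 / 0.711 = 0.9749 d⁻¹.
After decay, C = 0.5383 × e^(−kt) = 0.5383 × 0.9134 = 0.4917 mg/L.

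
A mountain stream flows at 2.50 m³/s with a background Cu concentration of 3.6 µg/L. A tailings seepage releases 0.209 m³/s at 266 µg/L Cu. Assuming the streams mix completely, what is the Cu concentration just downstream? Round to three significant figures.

23.8 µg/L

Mass balance: C = (2.500·3.600 + 0.2090·266.0) / 2.709 = 64.59/2.709 = 23.84 µg/L.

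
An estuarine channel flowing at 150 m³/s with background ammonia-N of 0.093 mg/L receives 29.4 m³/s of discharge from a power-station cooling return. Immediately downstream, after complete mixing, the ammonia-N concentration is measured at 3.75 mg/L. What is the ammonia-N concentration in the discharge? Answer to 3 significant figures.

Mass balance: 150.0·0.09300 + 29.40·Cₑ = 179.4·3.750
→ Cₑ = (179.4·3.750 − 150.0·0.09300) / 29.40 = 22.41 mg/L.

22.4 mg/L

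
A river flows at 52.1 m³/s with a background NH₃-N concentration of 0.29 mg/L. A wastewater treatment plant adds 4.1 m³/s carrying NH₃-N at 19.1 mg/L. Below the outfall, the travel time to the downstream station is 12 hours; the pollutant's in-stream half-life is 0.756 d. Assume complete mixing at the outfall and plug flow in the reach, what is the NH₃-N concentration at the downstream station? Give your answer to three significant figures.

1.05 mg/L

After mixing, C = (52.10·0.2900 + 4.100·19.10) / 56.20 = 93.42/56.20 = 1.662 mg/L.
Half-life 0.756 d → k = ln 2 / 0.756 = 0.9169 d⁻¹.
After decay, C = 1.662 × e^(−kt) = 1.662 × 0.6323 = 1.051 mg/L.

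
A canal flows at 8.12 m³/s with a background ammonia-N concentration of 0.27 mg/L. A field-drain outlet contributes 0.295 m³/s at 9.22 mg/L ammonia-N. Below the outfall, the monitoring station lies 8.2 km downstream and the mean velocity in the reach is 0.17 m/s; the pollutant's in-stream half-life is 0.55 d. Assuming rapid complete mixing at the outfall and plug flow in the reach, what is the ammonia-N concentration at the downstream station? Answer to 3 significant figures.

Conservation of mass: C = (8.120·0.2700 + 0.2950·9.220) / 8.415 = 4.912/8.415 = 0.5838 mg/L.
Travel time t = 8.2·1000 / 0.17 = 48240 s = 13.40 h.
Half-life 0.55 d → k = ln 2 / 0.55 = 1.260 d⁻¹.
Decay over the reach: 0.5838·exp(−kt) = 0.5838·0.4948 = 0.2888 mg/L.

0.289 mg/L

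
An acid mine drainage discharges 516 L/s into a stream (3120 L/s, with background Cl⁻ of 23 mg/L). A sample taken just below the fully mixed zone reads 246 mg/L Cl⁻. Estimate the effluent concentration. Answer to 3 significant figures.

1590 mg/L

Mass balance: 3120·23.00 + 516.0·Cₑ = 3636·246.0
→ Cₑ = (3636·246.0 − 3120·23.00) / 516.0 = 1594 mg/L.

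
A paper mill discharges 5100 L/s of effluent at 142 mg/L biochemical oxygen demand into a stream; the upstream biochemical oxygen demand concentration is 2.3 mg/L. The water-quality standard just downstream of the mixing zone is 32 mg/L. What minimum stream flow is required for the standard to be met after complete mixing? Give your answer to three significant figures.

Set C_mix = 32: (Q·2.300 + 5100·142.0) / (Q + 5100) = 32
→ Q = 5100·(142.0 − 32)/(32 − 2.300) = 18890 L/s.

18900 L/s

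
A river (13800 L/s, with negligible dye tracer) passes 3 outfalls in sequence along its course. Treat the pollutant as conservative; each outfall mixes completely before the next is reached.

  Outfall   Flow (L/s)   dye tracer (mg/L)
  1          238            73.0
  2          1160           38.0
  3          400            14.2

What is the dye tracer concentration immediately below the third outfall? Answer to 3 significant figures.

4.30 mg/L

Below outfall 1: Q → 14040 L/s, C = (13800·0 + 238.0·73.00)/14040 = 1.238 mg/L.
Below outfall 2: Q → 15200 L/s, C = (14040·1.238 + 1160·38.00)/15200 = 4.044 mg/L.
Below outfall 3: Q → 15600 L/s, C = (15200·4.044 + 400.0·14.20)/15600 = 4.304 mg/L.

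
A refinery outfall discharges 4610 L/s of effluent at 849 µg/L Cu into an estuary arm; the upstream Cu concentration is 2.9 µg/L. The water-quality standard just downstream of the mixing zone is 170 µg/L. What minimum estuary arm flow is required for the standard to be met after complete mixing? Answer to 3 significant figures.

18700 L/s

Set C_mix = 170: (Q·2.900 + 4610·849.0) / (Q + 4610) = 170
→ Q = 4610·(849.0 − 170)/(170 − 2.900) = 18730 L/s.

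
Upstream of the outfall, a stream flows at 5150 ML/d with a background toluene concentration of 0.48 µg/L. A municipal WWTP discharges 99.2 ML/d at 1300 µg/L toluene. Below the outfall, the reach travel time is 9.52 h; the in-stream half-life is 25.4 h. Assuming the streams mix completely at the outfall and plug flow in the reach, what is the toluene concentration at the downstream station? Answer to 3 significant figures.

19.3 µg/L

Mass balance: C = (5150·0.4800 + 99.20·1300) / 5249 = 131400/5249 = 25.04 µg/L.
Half-life 25.4 h → k = ln 2 / 25.4 = 0.02729 h⁻¹ = 0.6549 d⁻¹.
After decay, C = 25.04 × e^(−kt) = 25.04 × 0.7712 = 19.31 µg/L.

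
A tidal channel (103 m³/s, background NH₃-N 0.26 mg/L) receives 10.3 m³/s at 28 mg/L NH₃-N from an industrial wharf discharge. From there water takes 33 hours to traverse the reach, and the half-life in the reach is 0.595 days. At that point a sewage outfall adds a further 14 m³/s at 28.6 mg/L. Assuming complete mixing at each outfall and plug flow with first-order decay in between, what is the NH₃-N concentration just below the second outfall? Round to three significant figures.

3.64 mg/L

After mixing, C = (103.0·0.2600 + 10.30·28.00) / 113.3 = 315.2/113.3 = 2.782 mg/L; combined flow 113.3 m³/s.
Half-life 0.595 d → k = ln 2 / 0.595 = 1.165 d⁻¹.
First-order decay: C = 2.782·exp(−k·t) = 2.782·0.2015 = 0.5606 mg/L.
At the second outfall, C = (113.3·0.5606 + 14.00·28.60) / (113.3 + 14.00) = 3.644 mg/L.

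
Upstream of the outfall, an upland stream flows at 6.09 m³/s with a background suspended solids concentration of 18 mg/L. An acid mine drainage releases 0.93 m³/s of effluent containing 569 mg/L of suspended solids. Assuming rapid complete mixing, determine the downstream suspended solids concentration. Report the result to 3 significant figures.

91.0 mg/L

Flow-weighted average: C = (6.090·18.00 + 0.9300·569.0) / 7.020 = 638.8/7.020 = 91.00 mg/L.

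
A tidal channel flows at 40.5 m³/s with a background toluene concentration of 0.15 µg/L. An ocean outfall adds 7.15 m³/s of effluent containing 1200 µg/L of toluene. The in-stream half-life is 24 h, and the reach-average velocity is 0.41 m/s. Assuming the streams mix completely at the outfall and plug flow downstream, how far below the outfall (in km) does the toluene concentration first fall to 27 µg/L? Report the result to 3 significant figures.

97.0 km

Mass balance: C = (40.50·0.1500 + 7.150·1200) / 47.65 = 8586/47.65 = 180.2 µg/L.
Half-life 24 h → k = ln 2 / 24 = 0.02888 h⁻¹ = 0.6931 d⁻¹.
Set 180.2·exp(−k·t) = 27 → t = ln(180.2/27)/k = 236600 s = 65.72 h.
Distance = v·t = 0.41·236600 = 97010 m = 97.01 km.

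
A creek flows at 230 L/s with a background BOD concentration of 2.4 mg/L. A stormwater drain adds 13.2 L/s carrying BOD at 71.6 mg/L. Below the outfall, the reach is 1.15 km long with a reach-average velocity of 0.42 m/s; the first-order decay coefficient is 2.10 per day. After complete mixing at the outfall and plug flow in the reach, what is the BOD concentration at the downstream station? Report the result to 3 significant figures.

Mixed concentration C = ΣQC/ΣQ = (230.0·2.400 + 13.20·71.60) / 243.2 = 1497/243.2 = 6.156 mg/L.
Travel time t = 1.15·1000 / 0.42 = 2738 s = 0.7606 h.
Applying C = C₀e^(−kt): 6.156 × 0.9356 = 5.760 mg/L.

5.76 mg/L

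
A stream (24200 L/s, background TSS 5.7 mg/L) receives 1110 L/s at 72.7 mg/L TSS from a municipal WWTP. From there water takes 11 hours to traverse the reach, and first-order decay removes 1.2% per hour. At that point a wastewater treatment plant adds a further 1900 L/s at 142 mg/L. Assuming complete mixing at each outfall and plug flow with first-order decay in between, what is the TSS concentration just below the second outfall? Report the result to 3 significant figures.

17.0 mg/L

Mixed concentration C = ΣQC/ΣQ = (24200·5.700 + 1110·72.70) / 25310 = 218600/25310 = 8.638 mg/L; combined flow 25310 L/s.
1.2%/h lost → k = −ln(1 − 0.012) = 0.01207 h⁻¹.
After decay, C = 8.638 × e^(−kt) = 8.638 × 0.8756 = 7.564 mg/L.
Second outfall: C = (25310·7.564 + 1900·142.0)/27210 = 16.95 mg/L.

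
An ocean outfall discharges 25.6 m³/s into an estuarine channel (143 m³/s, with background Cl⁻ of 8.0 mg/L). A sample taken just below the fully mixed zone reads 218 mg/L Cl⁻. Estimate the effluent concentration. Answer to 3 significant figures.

1390 mg/L

Mass balance: 143.0·8.000 + 25.60·Cₑ = 168.6·218.0
→ Cₑ = (168.6·218.0 − 143.0·8.000) / 25.60 = 1391 mg/L.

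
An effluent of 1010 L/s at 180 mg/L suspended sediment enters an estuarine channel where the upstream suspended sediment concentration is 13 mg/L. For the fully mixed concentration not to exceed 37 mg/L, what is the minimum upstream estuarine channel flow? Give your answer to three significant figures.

Set C_mix = 37: (Q·13.00 + 1010·180.0) / (Q + 1010) = 37
→ Q = 1010·(180.0 − 37)/(37 − 13.00) = 6018 L/s.

6020 L/s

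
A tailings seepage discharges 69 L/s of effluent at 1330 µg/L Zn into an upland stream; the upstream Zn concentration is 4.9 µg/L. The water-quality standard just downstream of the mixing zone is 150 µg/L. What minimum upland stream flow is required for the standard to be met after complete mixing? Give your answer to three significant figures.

561 L/s

Set C_mix = 150: (Q·4.900 + 69.00·1330) / (Q + 69.00) = 150
→ Q = 69.00·(1330 − 150)/(150 − 4.900) = 561.1 L/s.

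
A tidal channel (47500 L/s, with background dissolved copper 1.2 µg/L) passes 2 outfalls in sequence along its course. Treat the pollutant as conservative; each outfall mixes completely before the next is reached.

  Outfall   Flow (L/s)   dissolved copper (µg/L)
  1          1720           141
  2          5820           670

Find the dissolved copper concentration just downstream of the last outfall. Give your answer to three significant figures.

After outfall 1: Q = 47500 + 1720 = 49220 L/s; C = (47500·1.200 + 1720·141.0)/49220 = 6.085 µg/L.
After outfall 2: Q = 49220 + 5820 = 55040 L/s; C = (49220·6.085 + 5820·670.0)/55040 = 76.29 µg/L.

76.3 µg/L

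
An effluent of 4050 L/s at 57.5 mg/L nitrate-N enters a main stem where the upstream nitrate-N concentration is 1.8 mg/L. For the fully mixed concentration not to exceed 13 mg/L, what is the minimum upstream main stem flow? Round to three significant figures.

16100 L/s

Set C_mix = 13: (Q·1.800 + 4050·57.50) / (Q + 4050) = 13
→ Q = 4050·(57.50 − 13)/(13 − 1.800) = 16090 L/s.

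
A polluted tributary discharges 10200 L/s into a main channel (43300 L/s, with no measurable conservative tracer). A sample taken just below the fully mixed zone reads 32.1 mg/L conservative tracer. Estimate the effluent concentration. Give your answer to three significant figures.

Mass balance: 43300·0 + 10200·Cₑ = 53500·32.10
→ Cₑ = (53500·32.10 − 43300·0) / 10200 = 168.4 mg/L.

168 mg/L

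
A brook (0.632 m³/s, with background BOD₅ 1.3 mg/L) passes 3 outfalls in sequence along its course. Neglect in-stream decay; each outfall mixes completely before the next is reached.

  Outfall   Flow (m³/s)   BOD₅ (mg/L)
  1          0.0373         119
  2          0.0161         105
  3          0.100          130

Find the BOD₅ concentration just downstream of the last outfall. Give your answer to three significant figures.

Below outfall 1: Q → 0.6693 m³/s, C = (0.6320·1.300 + 0.03730·119.0)/0.6693 = 7.859 mg/L.
Below outfall 2: Q → 0.6854 m³/s, C = (0.6693·7.859 + 0.01610·105.0)/0.6854 = 10.14 mg/L.
Below outfall 3: Q → 0.7854 m³/s, C = (0.6854·10.14 + 0.1000·130.0)/0.7854 = 25.40 mg/L.

25.4 mg/L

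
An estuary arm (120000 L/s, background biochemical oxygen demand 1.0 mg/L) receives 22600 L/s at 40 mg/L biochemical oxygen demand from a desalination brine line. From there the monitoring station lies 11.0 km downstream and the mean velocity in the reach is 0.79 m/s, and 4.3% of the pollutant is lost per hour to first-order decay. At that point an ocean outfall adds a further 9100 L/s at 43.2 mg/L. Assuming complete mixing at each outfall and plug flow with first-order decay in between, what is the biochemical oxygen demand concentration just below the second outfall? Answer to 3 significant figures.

Mass balance: C = (120000·1.000 + 22600·40.00) / 142600 = 1024000/142600 = 7.181 mg/L; combined flow 142600 L/s.
Travel time t = 11.0·1000 / 0.79 = 13920 s = 3.868 h.
4.3%/h lost → k = −ln(1 − 0.043) = 0.04395 h⁻¹.
First-order decay: C = 7.181·exp(−k·t) = 7.181·0.8437 = 6.058 mg/L.
Second outfall: C = (142600·6.058 + 9100·43.20)/151700 = 8.286 mg/L.

8.29 mg/L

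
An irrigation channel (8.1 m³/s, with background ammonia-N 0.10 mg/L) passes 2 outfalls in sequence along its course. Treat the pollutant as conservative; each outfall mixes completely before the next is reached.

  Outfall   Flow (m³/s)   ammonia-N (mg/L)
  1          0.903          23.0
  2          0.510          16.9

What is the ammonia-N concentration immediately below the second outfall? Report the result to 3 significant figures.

3.17 mg/L

Outfall 1: combined Q = 9.003 m³/s; C = (8.100·0.1000 + 0.9030·23.00)/9.003 = 2.397 mg/L.
Outfall 2: combined Q = 9.513 m³/s; C = (9.003·2.397 + 0.5100·16.90)/9.513 = 3.174 mg/L.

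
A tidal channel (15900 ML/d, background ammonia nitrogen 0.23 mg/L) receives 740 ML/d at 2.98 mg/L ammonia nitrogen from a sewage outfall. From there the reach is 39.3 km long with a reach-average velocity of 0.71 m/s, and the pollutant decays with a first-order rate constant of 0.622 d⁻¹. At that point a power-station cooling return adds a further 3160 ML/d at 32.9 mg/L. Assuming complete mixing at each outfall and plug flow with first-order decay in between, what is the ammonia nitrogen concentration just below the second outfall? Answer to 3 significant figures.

5.45 mg/L

Mixed concentration C = ΣQC/ΣQ = (15900·0.2300 + 740.0·2.980) / 16640 = 5862/16640 = 0.3523 mg/L; combined flow 16640 ML/d.
Travel time t = 39.3·1000 / 0.71 = 55350 s = 15.38 h.
Decay over the reach: 0.3523·exp(−kt) = 0.3523·0.6713 = 0.2365 mg/L.
Second outfall: C = (16640·0.2365 + 3160·32.90)/19800 = 5.449 mg/L.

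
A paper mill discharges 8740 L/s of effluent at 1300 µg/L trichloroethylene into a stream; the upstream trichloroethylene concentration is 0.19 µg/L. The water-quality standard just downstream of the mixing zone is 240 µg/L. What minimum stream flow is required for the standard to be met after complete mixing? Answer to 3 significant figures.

Set C_mix = 240: (Q·0.1900 + 8740·1300) / (Q + 8740) = 240
→ Q = 8740·(1300 − 240)/(240 − 0.1900) = 38630 L/s.

38600 L/s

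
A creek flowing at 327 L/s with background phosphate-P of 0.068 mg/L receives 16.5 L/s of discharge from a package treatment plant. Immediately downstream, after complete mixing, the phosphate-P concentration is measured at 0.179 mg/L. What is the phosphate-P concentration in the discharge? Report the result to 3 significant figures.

2.38 mg/L

Mass balance: 327.0·0.06800 + 16.50·Cₑ = 343.5·0.1790
→ Cₑ = (343.5·0.1790 − 327.0·0.06800) / 16.50 = 2.379 mg/L.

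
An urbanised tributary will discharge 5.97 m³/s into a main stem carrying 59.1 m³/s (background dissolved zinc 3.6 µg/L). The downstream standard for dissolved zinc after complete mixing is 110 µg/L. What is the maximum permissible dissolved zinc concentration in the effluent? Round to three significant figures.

1160 µg/L

At the limit, (Qr·Cr + Qe·Cₑ)/(Qr + Qe) = 110:
Cₑ = (65.07·110 − 59.10·3.600) / 5.970 = 1163 µg/L.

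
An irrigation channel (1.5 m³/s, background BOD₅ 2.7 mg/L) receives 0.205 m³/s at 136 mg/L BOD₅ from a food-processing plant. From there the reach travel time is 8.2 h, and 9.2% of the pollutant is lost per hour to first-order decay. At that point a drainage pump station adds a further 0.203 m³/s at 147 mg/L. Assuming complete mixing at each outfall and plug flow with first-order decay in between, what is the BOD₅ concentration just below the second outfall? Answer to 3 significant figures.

Conservation of mass: C = (1.500·2.700 + 0.2050·136.0) / 1.705 = 31.93/1.705 = 18.73 mg/L; combined flow 1.705 m³/s.
9.2%/h lost → k = −ln(1 − 0.092) = 0.09651 h⁻¹.
After decay, C = 18.73 × e^(−kt) = 18.73 × 0.4532 = 8.487 mg/L.
At the second outfall, C = (1.705·8.487 + 0.2030·147.0) / (1.705 + 0.2030) = 23.22 mg/L.

23.2 mg/L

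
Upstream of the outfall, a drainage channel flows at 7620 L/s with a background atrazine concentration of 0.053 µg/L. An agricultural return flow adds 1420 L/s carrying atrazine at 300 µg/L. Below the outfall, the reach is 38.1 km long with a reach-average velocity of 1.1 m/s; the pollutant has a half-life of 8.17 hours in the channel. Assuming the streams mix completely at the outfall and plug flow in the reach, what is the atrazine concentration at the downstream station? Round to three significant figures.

Mixed concentration C = ΣQC/ΣQ = (7620·0.05300 + 1420·300.0) / 9040 = 426400/9040 = 47.17 µg/L.
Travel time t = 38.1·1000 / 1.1 = 34640 s = 9.621 h.
Half-life 8.17 h → k = ln 2 / 8.17 = 0.08484 h⁻¹ = 2.036 d⁻¹.
After decay, C = 47.17 × e^(−kt) = 47.17 × 0.4421 = 20.85 µg/L.

20.9 µg/L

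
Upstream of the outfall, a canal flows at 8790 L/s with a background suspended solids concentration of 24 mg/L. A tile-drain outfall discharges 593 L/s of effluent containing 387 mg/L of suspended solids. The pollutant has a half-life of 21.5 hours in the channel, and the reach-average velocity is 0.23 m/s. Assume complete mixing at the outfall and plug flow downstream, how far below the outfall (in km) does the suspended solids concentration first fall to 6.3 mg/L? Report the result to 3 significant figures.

51.6 km

Mass balance: C = (8790·24.00 + 593.0·387.0) / 9383 = 440500/9383 = 46.94 mg/L.
Half-life 21.5 h → k = ln 2 / 21.5 = 0.03224 h⁻¹ = 0.7737 d⁻¹.
Set 46.94·exp(−k·t) = 6.3 → t = ln(46.94/6.3)/k = 224300 s = 62.29 h.
Distance = v·t = 0.23·224300 = 51580 m = 51.58 km.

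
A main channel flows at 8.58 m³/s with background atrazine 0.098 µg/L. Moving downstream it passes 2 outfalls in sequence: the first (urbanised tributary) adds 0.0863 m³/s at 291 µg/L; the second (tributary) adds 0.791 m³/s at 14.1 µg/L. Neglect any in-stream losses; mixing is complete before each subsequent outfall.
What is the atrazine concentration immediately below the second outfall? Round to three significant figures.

3.92 µg/L

Outfall 1: combined Q = 8.666 m³/s; C = (8.580·0.09800 + 0.08630·291.0)/8.666 = 2.995 µg/L.
Outfall 2: combined Q = 9.457 m³/s; C = (8.666·2.995 + 0.7910·14.10)/9.457 = 3.924 µg/L.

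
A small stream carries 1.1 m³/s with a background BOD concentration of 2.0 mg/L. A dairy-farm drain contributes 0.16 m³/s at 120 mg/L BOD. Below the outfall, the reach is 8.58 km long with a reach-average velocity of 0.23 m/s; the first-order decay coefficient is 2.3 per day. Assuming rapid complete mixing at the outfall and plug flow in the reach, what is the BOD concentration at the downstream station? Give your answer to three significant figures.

6.29 mg/L

Mass balance: C = (1.100·2.000 + 0.1600·120.0) / 1.260 = 21.40/1.260 = 16.98 mg/L.
Travel time t = 8.58·1000 / 0.23 = 37300 s = 10.36 h.
Applying C = C₀e^(−kt): 16.98 × 0.3704 = 6.292 mg/L.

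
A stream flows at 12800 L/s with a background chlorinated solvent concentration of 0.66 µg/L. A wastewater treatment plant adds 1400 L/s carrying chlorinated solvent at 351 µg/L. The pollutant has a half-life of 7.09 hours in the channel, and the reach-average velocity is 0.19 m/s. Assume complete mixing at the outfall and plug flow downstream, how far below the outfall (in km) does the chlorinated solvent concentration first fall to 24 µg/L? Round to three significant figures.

2.68 km

Conservation of mass: C = (12800·0.6600 + 1400·351.0) / 14200 = 499800/14200 = 35.20 µg/L.
Half-life 7.09 h → k = ln 2 / 7.09 = 0.09776 h⁻¹ = 2.346 d⁻¹.
Set 35.20·exp(−k·t) = 24 → t = ln(35.20/24)/k = 14100 s = 3.918 h.
Distance = v·t = 0.19·14100 = 2680 m = 2.680 km.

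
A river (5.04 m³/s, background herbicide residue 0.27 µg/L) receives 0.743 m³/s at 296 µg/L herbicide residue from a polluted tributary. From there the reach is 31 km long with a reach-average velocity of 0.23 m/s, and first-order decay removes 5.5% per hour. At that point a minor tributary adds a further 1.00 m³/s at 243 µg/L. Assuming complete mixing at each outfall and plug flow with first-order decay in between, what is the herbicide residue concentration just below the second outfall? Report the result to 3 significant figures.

39.7 µg/L

After mixing, C = (5.040·0.2700 + 0.7430·296.0) / 5.783 = 221.3/5.783 = 38.27 µg/L; combined flow 5.783 m³/s.
Travel time t = 31·1000 / 0.23 = 134800 s = 37.44 h.
5.5%/h lost → k = −ln(1 − 0.055) = 0.05657 h⁻¹.
After decay, C = 38.27 × e^(−kt) = 38.27 × 0.1203 = 4.602 µg/L.
At the second outfall, C = (5.783·4.602 + 1.000·243.0) / (5.783 + 1.000) = 39.75 µg/L.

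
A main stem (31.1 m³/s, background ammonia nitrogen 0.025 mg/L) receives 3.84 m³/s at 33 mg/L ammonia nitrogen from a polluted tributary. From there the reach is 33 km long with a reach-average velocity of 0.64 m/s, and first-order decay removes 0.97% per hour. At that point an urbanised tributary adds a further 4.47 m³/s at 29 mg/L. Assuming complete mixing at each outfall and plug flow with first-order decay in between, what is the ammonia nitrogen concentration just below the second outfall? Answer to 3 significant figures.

6.10 mg/L

Flow-weighted average: C = (31.10·0.02500 + 3.840·33.00) / 34.94 = 127.5/34.94 = 3.649 mg/L; combined flow 34.94 m³/s.
Travel time t = 33·1000 / 0.64 = 51560 s = 14.32 h.
0.97%/h lost → k = −ln(1 − 0.0097) = 0.009747 h⁻¹.
Decay over the reach: 3.649·exp(−kt) = 3.649·0.8697 = 3.174 mg/L.
At the second outfall, C = (34.94·3.174 + 4.470·29.00) / (34.94 + 4.470) = 6.103 mg/L.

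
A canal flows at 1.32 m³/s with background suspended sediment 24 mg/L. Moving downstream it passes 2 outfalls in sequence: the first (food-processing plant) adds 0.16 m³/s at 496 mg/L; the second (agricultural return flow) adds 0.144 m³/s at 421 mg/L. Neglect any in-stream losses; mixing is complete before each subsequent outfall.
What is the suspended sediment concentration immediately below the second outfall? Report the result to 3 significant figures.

Below outfall 1: Q → 1.480 m³/s, C = (1.320·24.00 + 0.1600·496.0)/1.480 = 75.03 mg/L.
Below outfall 2: Q → 1.624 m³/s, C = (1.480·75.03 + 0.1440·421.0)/1.624 = 105.7 mg/L.

106 mg/L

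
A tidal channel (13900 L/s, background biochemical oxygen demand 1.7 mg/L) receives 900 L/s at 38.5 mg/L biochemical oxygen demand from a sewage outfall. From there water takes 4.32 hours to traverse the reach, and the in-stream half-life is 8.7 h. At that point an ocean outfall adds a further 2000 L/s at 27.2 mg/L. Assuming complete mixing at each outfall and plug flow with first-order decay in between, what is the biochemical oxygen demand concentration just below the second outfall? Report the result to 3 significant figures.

5.70 mg/L

Conservation of mass: C = (13900·1.700 + 900.0·38.50) / 14800 = 58280/14800 = 3.938 mg/L; combined flow 14800 L/s.
Half-life 8.7 h → k = ln 2 / 8.7 = 0.07967 h⁻¹ = 1.912 d⁻¹.
Applying C = C₀e^(−kt): 3.938 × 0.7088 = 2.791 mg/L.
At the second outfall, C = (14800·2.791 + 2000·27.20) / (14800 + 2000) = 5.697 mg/L.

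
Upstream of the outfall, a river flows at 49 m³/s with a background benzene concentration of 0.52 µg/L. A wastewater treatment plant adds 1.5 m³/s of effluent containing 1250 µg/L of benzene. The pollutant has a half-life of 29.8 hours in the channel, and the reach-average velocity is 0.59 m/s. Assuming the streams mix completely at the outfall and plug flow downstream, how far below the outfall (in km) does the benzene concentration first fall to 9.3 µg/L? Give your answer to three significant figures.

128 km

Flow-weighted average: C = (49.00·0.5200 + 1.500·1250) / 50.50 = 1900/50.50 = 37.63 µg/L.
Half-life 29.8 h → k = ln 2 / 29.8 = 0.02326 h⁻¹ = 0.5582 d⁻¹.
Set 37.63·exp(−k·t) = 9.3 → t = ln(37.63/9.3)/k = 216400 s = 60.10 h.
Distance = v·t = 0.59·216400 = 127600 m = 127.6 km.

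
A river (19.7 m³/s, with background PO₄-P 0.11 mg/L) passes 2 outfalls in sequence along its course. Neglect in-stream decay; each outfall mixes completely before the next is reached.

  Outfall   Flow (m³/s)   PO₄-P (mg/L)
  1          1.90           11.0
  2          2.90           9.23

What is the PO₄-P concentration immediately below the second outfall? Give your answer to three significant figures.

After outfall 1: Q = 19.70 + 1.900 = 21.60 m³/s; C = (19.70·0.1100 + 1.900·11.00)/21.60 = 1.068 mg/L.
After outfall 2: Q = 21.60 + 2.900 = 24.50 m³/s; C = (21.60·1.068 + 2.900·9.230)/24.50 = 2.034 mg/L.

2.03 mg/L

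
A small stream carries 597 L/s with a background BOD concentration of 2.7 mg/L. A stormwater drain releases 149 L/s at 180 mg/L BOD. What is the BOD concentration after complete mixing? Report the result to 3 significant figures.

38.1 mg/L

Flow-weighted average: C = (597.0·2.700 + 149.0·180.0) / 746.0 = 28430/746.0 = 38.11 mg/L.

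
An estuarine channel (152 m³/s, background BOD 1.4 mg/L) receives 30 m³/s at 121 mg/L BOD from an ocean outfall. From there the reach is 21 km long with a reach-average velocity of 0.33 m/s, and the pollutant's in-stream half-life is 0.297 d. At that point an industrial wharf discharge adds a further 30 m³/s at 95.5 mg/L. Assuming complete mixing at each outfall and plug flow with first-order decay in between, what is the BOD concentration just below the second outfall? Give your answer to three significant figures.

Mass balance: C = (152.0·1.400 + 30.00·121.0) / 182.0 = 3843/182.0 = 21.11 mg/L; combined flow 182.0 m³/s.
Travel time t = 21·1000 / 0.33 = 63640 s = 17.68 h.
Half-life 0.297 d → k = ln 2 / 0.297 = 2.334 d⁻¹.
Decay over the reach: 21.11·exp(−kt) = 21.11·0.1793 = 3.785 mg/L.
At the second outfall, C = (182.0·3.785 + 30.00·95.50) / (182.0 + 30.00) = 16.76 mg/L.

16.8 mg/L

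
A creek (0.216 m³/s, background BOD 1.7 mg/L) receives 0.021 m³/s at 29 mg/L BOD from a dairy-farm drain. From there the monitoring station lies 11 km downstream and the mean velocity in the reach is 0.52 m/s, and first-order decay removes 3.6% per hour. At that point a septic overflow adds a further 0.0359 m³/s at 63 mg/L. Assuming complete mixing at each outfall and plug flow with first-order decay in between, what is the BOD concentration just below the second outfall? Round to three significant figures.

11.2 mg/L

After mixing, C = (0.2160·1.700 + 0.02100·29.00) / 0.2370 = 0.9762/0.2370 = 4.119 mg/L; combined flow 0.2370 m³/s.
Travel time t = 11·1000 / 0.52 = 21150 s = 5.876 h.
3.6%/h lost → k = −ln(1 − 0.036) = 0.03666 h⁻¹.
Applying C = C₀e^(−kt): 4.119 × 0.8062 = 3.321 mg/L.
Second outfall: C = (0.2370·3.321 + 0.03590·63.00)/0.2729 = 11.17 mg/L.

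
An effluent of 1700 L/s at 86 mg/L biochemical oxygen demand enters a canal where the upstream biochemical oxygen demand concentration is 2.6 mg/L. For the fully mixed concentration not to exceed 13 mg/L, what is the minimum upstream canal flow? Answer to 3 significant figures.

Set C_mix = 13: (Q·2.600 + 1700·86.00) / (Q + 1700) = 13
→ Q = 1700·(86.00 − 13)/(13 − 2.600) = 11930 L/s.

11900 L/s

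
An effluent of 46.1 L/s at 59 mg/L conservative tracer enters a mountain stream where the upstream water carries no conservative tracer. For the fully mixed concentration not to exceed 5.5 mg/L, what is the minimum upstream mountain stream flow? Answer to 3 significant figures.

Set C_mix = 5.5: (Q·0 + 46.10·59.00) / (Q + 46.10) = 5.5
→ Q = 46.10·(59.00 − 5.5)/(5.5 − 0) = 448.4 L/s.

448 L/s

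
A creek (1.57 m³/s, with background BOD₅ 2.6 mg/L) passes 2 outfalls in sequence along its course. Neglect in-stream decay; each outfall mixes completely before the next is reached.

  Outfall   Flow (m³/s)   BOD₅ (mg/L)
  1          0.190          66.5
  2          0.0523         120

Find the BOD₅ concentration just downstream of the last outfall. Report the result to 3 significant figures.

Outfall 1: combined Q = 1.760 m³/s; C = (1.570·2.600 + 0.1900·66.50)/1.760 = 9.498 mg/L.
Outfall 2: combined Q = 1.812 m³/s; C = (1.760·9.498 + 0.05230·120.0)/1.812 = 12.69 mg/L.

12.7 mg/L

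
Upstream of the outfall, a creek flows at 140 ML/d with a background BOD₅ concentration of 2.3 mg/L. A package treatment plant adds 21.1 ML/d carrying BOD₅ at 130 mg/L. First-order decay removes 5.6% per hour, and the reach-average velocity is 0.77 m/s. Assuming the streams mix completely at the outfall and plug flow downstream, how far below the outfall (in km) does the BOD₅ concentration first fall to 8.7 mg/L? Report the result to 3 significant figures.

Conservation of mass: C = (140.0·2.300 + 21.10·130.0) / 161.1 = 3065/161.1 = 19.03 mg/L.
5.6%/h lost → k = −ln(1 − 0.056) = 0.05763 h⁻¹.
Set 19.03·exp(−k·t) = 8.7 → t = ln(19.03/8.7)/k = 48880 s = 13.58 h.
Distance = v·t = 0.77·48880 = 37640 m = 37.64 km.

37.6 km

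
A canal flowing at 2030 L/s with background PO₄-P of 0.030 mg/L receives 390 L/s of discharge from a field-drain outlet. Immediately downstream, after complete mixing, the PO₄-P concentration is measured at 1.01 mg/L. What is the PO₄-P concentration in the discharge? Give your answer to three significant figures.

6.11 mg/L

Mass balance: 2030·0.03000 + 390.0·Cₑ = 2420·1.010
→ Cₑ = (2420·1.010 − 2030·0.03000) / 390.0 = 6.111 mg/L.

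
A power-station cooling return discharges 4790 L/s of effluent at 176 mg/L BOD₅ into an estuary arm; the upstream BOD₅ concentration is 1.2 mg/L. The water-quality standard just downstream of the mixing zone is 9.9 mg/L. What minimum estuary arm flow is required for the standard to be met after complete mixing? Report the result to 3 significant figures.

91500 L/s

Set C_mix = 9.9: (Q·1.200 + 4790·176.0) / (Q + 4790) = 9.9
→ Q = 4790·(176.0 − 9.9)/(9.9 − 1.200) = 91450 L/s.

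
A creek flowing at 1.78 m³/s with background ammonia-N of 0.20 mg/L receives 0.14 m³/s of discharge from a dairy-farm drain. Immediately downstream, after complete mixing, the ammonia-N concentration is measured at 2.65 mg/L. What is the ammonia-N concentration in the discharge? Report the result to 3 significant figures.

33.8 mg/L

Mass balance: 1.780·0.2000 + 0.1400·Cₑ = 1.920·2.650
→ Cₑ = (1.920·2.650 − 1.780·0.2000) / 0.1400 = 33.80 mg/L.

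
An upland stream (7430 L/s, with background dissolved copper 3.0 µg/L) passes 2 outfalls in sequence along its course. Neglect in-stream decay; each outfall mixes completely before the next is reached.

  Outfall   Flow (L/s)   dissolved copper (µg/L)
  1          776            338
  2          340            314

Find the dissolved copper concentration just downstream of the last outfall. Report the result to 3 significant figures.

45.8 µg/L

After outfall 1: Q = 7430 + 776.0 = 8206 L/s; C = (7430·3.000 + 776.0·338.0)/8206 = 34.68 µg/L.
After outfall 2: Q = 8206 + 340.0 = 8546 L/s; C = (8206·34.68 + 340.0·314.0)/8546 = 45.79 µg/L.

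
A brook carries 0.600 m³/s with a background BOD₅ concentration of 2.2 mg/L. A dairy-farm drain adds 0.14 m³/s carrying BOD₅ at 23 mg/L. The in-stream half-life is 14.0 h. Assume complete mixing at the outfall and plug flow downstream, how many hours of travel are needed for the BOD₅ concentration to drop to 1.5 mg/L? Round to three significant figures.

28.4 h

Mixed concentration C = ΣQC/ΣQ = (0.6000·2.200 + 0.1400·23.00) / 0.7400 = 4.540/0.7400 = 6.135 mg/L.
Half-life 14.0 h → k = ln 2 / 14.0 = 0.04951 h⁻¹ = 1.188 d⁻¹.
6.135·exp(−k·t) = 1.5 → t = ln(6.135/1.5)/k = 102400 s = 28.45 h.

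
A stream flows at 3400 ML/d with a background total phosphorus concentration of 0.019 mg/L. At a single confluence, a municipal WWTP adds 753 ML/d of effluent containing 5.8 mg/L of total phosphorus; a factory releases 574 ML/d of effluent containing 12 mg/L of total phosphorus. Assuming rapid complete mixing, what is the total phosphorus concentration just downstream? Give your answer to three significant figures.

Mixed concentration C = ΣQC/ΣQ = (3400·0.01900 + 753.0·5.800 + 574.0·12.00) / 4727 = 11320/4727 = 2.395 mg/L.

2.39 mg/L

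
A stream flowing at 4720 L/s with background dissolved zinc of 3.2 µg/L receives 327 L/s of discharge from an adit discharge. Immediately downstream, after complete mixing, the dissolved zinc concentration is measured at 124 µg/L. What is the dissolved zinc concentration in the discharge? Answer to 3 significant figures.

1870 µg/L

Mass balance: 4720·3.200 + 327.0·Cₑ = 5047·124.0
→ Cₑ = (5047·124.0 − 4720·3.200) / 327.0 = 1868 µg/L.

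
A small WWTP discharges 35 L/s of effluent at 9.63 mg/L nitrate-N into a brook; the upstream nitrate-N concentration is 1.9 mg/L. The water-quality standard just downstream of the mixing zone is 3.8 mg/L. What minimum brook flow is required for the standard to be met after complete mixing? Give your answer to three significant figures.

Set C_mix = 3.8: (Q·1.900 + 35.00·9.630) / (Q + 35.00) = 3.8
→ Q = 35.00·(9.630 − 3.8)/(3.8 − 1.900) = 107.4 L/s.

107 L/s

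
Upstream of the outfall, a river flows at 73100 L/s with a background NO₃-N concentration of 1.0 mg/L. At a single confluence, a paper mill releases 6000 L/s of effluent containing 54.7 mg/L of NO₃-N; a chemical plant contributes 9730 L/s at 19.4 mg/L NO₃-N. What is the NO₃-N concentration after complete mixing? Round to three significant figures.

6.64 mg/L

After mixing, C = (73100·1.000 + 6000·54.70 + 9730·19.40) / 88830 = 590100/88830 = 6.643 mg/L.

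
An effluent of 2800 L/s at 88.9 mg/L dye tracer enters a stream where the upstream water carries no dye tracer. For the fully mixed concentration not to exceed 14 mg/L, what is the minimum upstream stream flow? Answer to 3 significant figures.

15000 L/s

Set C_mix = 14: (Q·0 + 2800·88.90) / (Q + 2800) = 14
→ Q = 2800·(88.90 − 14)/(14 − 0) = 14980 L/s.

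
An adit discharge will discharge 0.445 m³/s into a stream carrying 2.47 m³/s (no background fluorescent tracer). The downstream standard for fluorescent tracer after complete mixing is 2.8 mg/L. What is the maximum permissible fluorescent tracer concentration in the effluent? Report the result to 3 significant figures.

18.3 mg/L

At the limit, (Qr·Cr + Qe·Cₑ)/(Qr + Qe) = 2.8:
Cₑ = (2.915·2.8 − 2.470·0) / 0.4450 = 18.34 mg/L.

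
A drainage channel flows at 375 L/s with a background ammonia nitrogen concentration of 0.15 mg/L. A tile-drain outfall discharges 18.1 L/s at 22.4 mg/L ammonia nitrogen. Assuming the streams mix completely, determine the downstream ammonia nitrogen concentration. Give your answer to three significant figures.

Conservation of mass: C = (375.0·0.1500 + 18.10·22.40) / 393.1 = 461.7/393.1 = 1.174 mg/L.

1.17 mg/L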